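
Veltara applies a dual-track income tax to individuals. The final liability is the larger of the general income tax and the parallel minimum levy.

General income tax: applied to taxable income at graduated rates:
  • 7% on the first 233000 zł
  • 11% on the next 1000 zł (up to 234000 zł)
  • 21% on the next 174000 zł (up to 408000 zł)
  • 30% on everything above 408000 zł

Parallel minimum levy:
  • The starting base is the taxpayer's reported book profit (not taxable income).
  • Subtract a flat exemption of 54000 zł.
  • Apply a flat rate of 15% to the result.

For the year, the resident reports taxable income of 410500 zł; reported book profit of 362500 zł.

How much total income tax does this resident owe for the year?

Parallel minimum levy:
  Base (reported book profit): 362500 zł
  Less exemption 54000 zł → base 308500 zł
  308500 zł × 15% = 46275 zł

General income tax:
  233000 zł × 7% = 16310 zł
  1000 zł × 11% = 110 zł
  174000 zł × 21% = 36540 zł
  2500 zł × 30% = 750 zł
  → 53710 zł

53710 zł > 46275 zł, so the general income tax governs.

53710 zł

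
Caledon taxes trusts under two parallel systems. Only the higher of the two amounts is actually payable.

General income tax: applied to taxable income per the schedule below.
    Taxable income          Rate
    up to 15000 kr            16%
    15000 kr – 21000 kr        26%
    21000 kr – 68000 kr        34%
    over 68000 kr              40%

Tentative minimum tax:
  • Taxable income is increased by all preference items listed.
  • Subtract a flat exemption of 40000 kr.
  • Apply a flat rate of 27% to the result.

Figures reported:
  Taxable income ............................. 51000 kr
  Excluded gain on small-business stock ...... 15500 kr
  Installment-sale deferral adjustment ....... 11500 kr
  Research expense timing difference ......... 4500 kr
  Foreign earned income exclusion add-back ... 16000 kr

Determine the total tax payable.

Tentative minimum tax:
  Adjusted income: 51000 kr + 15500 kr + 11500 kr + 4500 kr + 16000 kr = 98500 kr
  Less exemption 40000 kr → base 58500 kr
  58500 kr × 27% = 15795 kr

General income tax:
  15000 kr × 16% = 2400 kr
  6000 kr × 26% = 1560 kr
  30000 kr × 34% = 10200 kr
  → 14160 kr

15795 kr > 14160 kr, so the tentative minimum tax is the binding amount.

15795 kr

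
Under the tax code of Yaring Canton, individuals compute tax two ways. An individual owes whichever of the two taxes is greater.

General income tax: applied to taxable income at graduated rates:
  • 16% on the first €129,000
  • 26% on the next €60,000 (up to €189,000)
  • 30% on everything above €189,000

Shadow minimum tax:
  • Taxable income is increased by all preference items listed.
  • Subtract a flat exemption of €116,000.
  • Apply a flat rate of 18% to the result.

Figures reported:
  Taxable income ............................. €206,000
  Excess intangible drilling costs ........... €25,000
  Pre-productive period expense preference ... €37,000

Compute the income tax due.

Shadow minimum tax:
  Adjusted income: €206,000 + €25,000 + €37,000 = €268,000
  Less exemption €116,000 → base €152,000
  €152,000 × 18% = €27,360

General income tax:
  €129,000 × 16% = €20,640
  €60,000 × 26% = €15,600
  €17,000 × 30% = €5,100
  → €41,340

€41,340 > €27,360, so the general income tax governs.

€41,340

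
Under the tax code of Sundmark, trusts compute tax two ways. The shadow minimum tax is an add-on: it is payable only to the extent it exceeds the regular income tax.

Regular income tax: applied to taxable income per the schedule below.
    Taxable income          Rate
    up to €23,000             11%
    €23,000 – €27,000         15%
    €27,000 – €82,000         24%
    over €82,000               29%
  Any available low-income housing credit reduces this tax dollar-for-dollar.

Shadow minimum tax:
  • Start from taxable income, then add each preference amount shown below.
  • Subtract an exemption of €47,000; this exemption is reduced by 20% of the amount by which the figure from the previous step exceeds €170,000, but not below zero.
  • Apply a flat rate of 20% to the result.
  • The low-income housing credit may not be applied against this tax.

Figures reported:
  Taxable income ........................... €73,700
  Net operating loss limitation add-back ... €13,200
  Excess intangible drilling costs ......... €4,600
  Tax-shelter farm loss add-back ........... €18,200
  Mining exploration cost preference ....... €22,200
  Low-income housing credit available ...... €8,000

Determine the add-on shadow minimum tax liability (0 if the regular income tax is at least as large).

€10,642

Regular income tax:
  €23,000 × 11% = €2,530
  €4,000 × 15% = €600
  €46,700 × 24% = €11,208
  → €14,338
  Less low-income housing credit €8,000 → €6,338

Shadow minimum tax:
  Adjusted income: €73,700 + €13,200 + €4,600 + €18,200 + €22,200 = €131,900
  Exemption: €131,900 ≤ €170,000, so full €47,000 applies
  Base: €131,900 − €47,000 = €84,900
  €84,900 × 20% = €16,980

Excess of shadow minimum tax over regular income tax: €16,980 − €6,338 = €10,642.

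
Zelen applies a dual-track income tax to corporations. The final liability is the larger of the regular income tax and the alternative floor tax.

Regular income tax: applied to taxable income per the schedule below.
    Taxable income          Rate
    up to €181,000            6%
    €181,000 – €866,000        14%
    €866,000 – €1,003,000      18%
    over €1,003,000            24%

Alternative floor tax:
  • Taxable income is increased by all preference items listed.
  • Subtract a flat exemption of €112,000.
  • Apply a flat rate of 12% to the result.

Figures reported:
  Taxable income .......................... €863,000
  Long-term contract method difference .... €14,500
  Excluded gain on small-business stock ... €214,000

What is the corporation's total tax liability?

Alternative floor tax:
  Adjusted income: €863,000 + €14,500 + €214,000 = €1,091,500
  Less exemption €112,000 → base €979,500
  €979,500 × 12% = €117,540

Regular income tax:
  €181,000 × 6% = €10,860
  €682,000 × 14% = €95,480
  → €106,340

€117,540 > €106,340, so the alternative floor tax is the binding amount.

€117,540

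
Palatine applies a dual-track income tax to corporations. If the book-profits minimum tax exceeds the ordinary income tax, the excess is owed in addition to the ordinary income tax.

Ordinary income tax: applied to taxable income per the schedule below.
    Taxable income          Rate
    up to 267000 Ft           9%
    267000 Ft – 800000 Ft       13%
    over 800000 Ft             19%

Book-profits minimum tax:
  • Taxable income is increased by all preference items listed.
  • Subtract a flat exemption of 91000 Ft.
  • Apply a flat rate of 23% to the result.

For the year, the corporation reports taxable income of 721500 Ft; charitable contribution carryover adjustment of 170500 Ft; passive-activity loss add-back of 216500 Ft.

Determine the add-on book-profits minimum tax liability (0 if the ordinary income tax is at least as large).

150910 Ft

Ordinary income tax:
  267000 Ft × 9% = 24030 Ft
  454500 Ft × 13% = 59085 Ft
  → 83115 Ft

Book-profits minimum tax:
  Adjusted income: 721500 Ft + 170500 Ft + 216500 Ft = 1108500 Ft
  Less exemption 91000 Ft → base 1017500 Ft
  1017500 Ft × 23% = 234025 Ft

Excess of book-profits minimum tax over ordinary income tax: 234025 Ft − 83115 Ft = 150910 Ft.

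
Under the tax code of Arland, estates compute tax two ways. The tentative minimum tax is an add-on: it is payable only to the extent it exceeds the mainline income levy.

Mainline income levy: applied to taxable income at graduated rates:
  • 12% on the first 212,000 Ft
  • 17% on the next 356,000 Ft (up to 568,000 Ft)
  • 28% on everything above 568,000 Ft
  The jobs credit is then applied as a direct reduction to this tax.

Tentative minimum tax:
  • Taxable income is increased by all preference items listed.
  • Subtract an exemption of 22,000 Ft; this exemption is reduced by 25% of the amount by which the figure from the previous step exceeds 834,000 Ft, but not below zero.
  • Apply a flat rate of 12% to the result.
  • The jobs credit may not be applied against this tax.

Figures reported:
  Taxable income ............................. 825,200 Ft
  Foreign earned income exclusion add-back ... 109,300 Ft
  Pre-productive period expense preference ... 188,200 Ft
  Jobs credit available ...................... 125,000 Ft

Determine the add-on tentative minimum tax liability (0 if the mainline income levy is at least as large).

Tentative minimum tax:
  Adjusted income: 825,200 Ft + 109,300 Ft + 188,200 Ft = 1,122,700 Ft
  Exemption: 25% × (1,122,700 Ft − 834,000 Ft) = 72,175 Ft ≥ 22,000 Ft, so the exemption is fully phased out
  Base: 1,122,700 Ft − 0 Ft = 1,122,700 Ft
  1,122,700 Ft × 12% = 134,724 Ft

Mainline income levy:
  212,000 Ft × 12% = 25,440 Ft
  356,000 Ft × 17% = 60,520 Ft
  257,200 Ft × 28% = 72,016 Ft
  → 157,976 Ft
  Less jobs credit 125,000 Ft → 32,976 Ft

Excess of tentative minimum tax over mainline income levy: 134,724 Ft − 32,976 Ft = 101,748 Ft.

101,748 Ft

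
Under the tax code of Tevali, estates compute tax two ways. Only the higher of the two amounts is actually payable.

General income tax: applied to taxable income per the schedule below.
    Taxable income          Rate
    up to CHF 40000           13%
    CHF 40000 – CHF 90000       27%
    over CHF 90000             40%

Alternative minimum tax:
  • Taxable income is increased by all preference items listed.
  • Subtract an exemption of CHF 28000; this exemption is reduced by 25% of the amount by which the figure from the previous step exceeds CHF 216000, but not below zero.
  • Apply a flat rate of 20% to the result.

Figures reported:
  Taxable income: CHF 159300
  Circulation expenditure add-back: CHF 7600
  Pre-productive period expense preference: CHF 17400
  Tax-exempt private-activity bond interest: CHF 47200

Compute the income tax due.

Alternative minimum tax:
  Adjusted income: CHF 159300 + CHF 7600 + CHF 17400 + CHF 47200 = CHF 231500
  Exemption: CHF 28000 − 25% × (CHF 231500 − CHF 216000) = CHF 28000 − CHF 3875 = CHF 24125
  Base: CHF 231500 − CHF 24125 = CHF 207375
  CHF 207375 × 20% = CHF 41475

General income tax:
  CHF 40000 × 13% = CHF 5200
  CHF 50000 × 27% = CHF 13500
  CHF 69300 × 40% = CHF 27720
  → CHF 46420

CHF 46420 > CHF 41475, so the general income tax governs.

CHF 46420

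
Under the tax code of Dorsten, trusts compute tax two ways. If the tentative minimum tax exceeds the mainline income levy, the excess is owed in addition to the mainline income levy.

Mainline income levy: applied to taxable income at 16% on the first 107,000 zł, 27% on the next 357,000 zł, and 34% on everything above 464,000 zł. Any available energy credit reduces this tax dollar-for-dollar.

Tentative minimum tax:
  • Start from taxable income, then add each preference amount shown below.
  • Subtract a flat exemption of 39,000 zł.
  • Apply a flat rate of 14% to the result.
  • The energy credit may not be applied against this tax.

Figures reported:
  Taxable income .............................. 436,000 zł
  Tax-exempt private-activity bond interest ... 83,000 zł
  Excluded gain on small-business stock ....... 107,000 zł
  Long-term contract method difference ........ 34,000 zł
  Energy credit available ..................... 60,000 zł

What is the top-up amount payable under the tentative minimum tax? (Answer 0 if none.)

40,990 zł

Mainline income levy:
  107,000 zł × 16% = 17,120 zł
  329,000 zł × 27% = 88,830 zł
  → 105,950 zł
  Less energy credit 60,000 zł → 45,950 zł

Tentative minimum tax:
  Adjusted income: 436,000 zł + 83,000 zł + 107,000 zł + 34,000 zł = 660,000 zł
  Less exemption 39,000 zł → base 621,000 zł
  621,000 zł × 14% = 86,940 zł

Excess of tentative minimum tax over mainline income levy: 86,940 zł − 45,950 zł = 40,990 zł.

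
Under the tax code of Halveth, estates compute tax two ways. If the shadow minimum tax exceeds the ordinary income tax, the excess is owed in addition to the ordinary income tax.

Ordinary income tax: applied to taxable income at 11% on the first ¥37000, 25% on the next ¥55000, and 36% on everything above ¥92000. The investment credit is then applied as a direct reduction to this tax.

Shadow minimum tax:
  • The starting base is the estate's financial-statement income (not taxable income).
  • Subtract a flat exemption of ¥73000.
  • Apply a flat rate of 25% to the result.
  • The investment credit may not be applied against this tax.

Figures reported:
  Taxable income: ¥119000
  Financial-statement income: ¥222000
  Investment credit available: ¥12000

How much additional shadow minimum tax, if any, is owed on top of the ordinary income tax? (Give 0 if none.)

Ordinary income tax:
  ¥37000 × 11% = ¥4070
  ¥55000 × 25% = ¥13750
  ¥27000 × 36% = ¥9720
  → ¥27540
  Less investment credit ¥12000 → ¥15540

Shadow minimum tax:
  Base (financial-statement income): ¥222000
  Less exemption ¥73000 → base ¥149000
  ¥149000 × 25% = ¥37250

Excess of shadow minimum tax over ordinary income tax: ¥37250 − ¥15540 = ¥21710.

¥21710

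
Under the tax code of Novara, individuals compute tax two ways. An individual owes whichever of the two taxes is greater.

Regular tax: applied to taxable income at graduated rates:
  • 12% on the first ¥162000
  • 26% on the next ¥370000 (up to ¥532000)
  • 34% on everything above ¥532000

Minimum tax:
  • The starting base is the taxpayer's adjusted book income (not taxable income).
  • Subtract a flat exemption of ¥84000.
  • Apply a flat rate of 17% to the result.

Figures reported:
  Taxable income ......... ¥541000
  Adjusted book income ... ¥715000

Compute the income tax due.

Regular tax:
  ¥162000 × 12% = ¥19440
  ¥370000 × 26% = ¥96200
  ¥9000 × 34% = ¥3060
  → ¥118700

Minimum tax:
  Base (adjusted book income): ¥715000
  Less exemption ¥84000 → base ¥631000
  ¥631000 × 17% = ¥107270

¥118700 > ¥107270, so the regular tax governs.

¥118700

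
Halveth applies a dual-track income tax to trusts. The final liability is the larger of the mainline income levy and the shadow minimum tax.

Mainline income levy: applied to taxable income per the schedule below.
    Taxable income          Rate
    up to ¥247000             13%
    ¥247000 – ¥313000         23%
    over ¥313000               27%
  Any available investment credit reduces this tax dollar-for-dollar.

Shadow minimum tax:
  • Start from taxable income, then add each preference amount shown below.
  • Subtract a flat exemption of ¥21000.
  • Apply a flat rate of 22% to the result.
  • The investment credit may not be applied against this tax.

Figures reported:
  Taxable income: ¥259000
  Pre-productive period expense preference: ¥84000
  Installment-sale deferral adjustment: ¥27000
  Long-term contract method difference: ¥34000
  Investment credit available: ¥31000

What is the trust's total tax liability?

¥84260

Shadow minimum tax:
  Adjusted income: ¥259000 + ¥84000 + ¥27000 + ¥34000 = ¥404000
  Less exemption ¥21000 → base ¥383000
  ¥383000 × 22% = ¥84260

Mainline income levy:
  ¥247000 × 13% = ¥32110
  ¥12000 × 23% = ¥2760
  → ¥34870
  Less investment credit ¥31000 → ¥3870

¥84260 > ¥3870, so the shadow minimum tax is the binding amount.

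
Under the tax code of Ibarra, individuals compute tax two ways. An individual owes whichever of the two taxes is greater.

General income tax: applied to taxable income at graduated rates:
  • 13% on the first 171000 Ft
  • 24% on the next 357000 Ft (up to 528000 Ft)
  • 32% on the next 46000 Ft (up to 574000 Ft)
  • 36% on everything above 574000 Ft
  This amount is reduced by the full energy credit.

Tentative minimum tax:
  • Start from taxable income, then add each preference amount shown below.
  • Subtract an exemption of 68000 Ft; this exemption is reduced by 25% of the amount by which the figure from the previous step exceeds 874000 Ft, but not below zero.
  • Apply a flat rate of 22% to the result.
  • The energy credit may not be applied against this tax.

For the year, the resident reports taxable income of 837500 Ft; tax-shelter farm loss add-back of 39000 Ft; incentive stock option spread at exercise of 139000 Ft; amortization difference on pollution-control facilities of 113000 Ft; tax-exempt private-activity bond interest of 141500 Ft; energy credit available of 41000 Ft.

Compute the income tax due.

Tentative minimum tax:
  Adjusted income: 837500 Ft + 39000 Ft + 139000 Ft + 113000 Ft + 141500 Ft = 1270000 Ft
  Exemption: 25% × (1270000 Ft − 874000 Ft) = 99000 Ft ≥ 68000 Ft, so the exemption is fully phased out
  Base: 1270000 Ft − 0 Ft = 1270000 Ft
  1270000 Ft × 22% = 279400 Ft

General income tax:
  171000 Ft × 13% = 22230 Ft
  357000 Ft × 24% = 85680 Ft
  46000 Ft × 32% = 14720 Ft
  263500 Ft × 36% = 94860 Ft
  → 217490 Ft
  Less energy credit 41000 Ft → 176490 Ft

279400 Ft > 176490 Ft, so the tentative minimum tax is the binding amount.

279400 Ft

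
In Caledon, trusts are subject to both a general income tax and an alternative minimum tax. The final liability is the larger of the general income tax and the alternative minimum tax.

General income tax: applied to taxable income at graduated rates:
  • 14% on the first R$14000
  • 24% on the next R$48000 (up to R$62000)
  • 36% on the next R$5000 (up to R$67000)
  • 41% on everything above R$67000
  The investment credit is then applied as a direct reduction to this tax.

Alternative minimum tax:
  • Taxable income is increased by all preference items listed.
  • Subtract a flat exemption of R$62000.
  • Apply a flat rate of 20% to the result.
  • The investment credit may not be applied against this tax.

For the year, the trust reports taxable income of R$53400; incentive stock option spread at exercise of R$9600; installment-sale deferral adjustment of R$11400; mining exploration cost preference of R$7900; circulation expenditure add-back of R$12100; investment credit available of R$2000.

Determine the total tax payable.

R$9416

Alternative minimum tax:
  Adjusted income: R$53400 + R$9600 + R$11400 + R$7900 + R$12100 = R$94400
  Less exemption R$62000 → base R$32400
  R$32400 × 20% = R$6480

General income tax:
  R$14000 × 14% = R$1960
  R$39400 × 24% = R$9456
  → R$11416
  Less investment credit R$2000 → R$9416

R$9416 > R$6480, so the general income tax governs.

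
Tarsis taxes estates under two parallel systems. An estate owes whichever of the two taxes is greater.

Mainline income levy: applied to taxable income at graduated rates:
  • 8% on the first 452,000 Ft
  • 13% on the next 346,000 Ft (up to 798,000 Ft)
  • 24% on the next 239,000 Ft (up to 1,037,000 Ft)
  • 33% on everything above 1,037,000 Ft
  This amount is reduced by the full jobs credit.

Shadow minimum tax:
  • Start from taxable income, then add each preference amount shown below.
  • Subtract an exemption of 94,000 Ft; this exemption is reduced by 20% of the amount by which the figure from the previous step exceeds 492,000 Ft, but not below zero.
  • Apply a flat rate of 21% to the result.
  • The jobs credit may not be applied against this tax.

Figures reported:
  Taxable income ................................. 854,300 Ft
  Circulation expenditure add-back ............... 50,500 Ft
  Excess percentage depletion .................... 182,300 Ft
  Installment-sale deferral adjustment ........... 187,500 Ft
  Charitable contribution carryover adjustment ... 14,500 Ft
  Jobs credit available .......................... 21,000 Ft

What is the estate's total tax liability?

270,711 Ft

Shadow minimum tax:
  Adjusted income: 854,300 Ft + 50,500 Ft + 182,300 Ft + 187,500 Ft + 14,500 Ft = 1,289,100 Ft
  Exemption: 20% × (1,289,100 Ft − 492,000 Ft) = 159,420 Ft ≥ 94,000 Ft, so the exemption is fully phased out
  Base: 1,289,100 Ft − 0 Ft = 1,289,100 Ft
  1,289,100 Ft × 21% = 270,711 Ft

Mainline income levy:
  452,000 Ft × 8% = 36,160 Ft
  346,000 Ft × 13% = 44,980 Ft
  56,300 Ft × 24% = 13,512 Ft
  → 94,652 Ft
  Less jobs credit 21,000 Ft → 73,652 Ft

270,711 Ft > 73,652 Ft, so the shadow minimum tax is the binding amount.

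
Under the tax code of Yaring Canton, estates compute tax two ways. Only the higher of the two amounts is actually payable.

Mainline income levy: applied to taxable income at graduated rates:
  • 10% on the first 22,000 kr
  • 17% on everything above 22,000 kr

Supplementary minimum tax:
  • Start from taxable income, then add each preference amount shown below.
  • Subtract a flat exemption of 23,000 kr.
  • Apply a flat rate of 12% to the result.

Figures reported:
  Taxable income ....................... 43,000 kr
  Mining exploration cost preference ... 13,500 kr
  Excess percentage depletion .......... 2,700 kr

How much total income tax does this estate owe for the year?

5,770 kr

Supplementary minimum tax:
  Adjusted income: 43,000 kr + 13,500 kr + 2,700 kr = 59,200 kr
  Less exemption 23,000 kr → base 36,200 kr
  36,200 kr × 12% = 4,344 kr

Mainline income levy:
  22,000 kr × 10% = 2,200 kr
  21,000 kr × 17% = 3,570 kr
  → 5,770 kr

5,770 kr > 4,344 kr, so the mainline income levy governs.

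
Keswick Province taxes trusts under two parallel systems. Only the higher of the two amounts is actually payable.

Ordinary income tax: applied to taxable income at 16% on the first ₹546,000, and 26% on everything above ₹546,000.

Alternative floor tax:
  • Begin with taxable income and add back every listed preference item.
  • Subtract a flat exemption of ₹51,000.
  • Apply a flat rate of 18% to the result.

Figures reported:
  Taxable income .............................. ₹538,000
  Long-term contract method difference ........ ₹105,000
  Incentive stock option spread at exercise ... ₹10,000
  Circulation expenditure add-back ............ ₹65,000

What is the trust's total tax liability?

₹120,060

Ordinary income tax:
  ₹538,000 × 16% = ₹86,080

Alternative floor tax:
  Adjusted income: ₹538,000 + ₹105,000 + ₹10,000 + ₹65,000 = ₹718,000
  Less exemption ₹51,000 → base ₹667,000
  ₹667,000 × 18% = ₹120,060

₹120,060 > ₹86,080, so the alternative floor tax is the binding amount.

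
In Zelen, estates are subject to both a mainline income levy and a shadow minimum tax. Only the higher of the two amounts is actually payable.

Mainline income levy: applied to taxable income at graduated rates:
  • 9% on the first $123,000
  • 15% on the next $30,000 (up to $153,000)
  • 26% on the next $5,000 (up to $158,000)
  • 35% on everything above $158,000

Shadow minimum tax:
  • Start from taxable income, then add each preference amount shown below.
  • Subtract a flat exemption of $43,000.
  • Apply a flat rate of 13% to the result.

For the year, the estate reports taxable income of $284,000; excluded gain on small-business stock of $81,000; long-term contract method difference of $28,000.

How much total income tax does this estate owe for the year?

$60,970

Mainline income levy:
  $123,000 × 9% = $11,070
  $30,000 × 15% = $4,500
  $5,000 × 26% = $1,300
  $126,000 × 35% = $44,100
  → $60,970

Shadow minimum tax:
  Adjusted income: $284,000 + $81,000 + $28,000 = $393,000
  Less exemption $43,000 → base $350,000
  $350,000 × 13% = $45,500

$60,970 > $45,500, so the mainline income levy governs.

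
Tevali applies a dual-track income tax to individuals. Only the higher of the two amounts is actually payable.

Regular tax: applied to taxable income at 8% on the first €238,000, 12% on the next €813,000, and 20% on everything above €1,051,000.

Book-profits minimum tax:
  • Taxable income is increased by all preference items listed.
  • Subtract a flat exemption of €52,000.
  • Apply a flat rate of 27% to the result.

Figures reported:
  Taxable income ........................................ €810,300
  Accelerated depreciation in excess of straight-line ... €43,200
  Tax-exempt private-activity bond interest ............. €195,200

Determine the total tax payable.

€269,109

Regular tax:
  €238,000 × 8% = €19,040
  €572,300 × 12% = €68,676
  → €87,716

Book-profits minimum tax:
  Adjusted income: €810,300 + €43,200 + €195,200 = €1,048,700
  Less exemption €52,000 → base €996,700
  €996,700 × 27% = €269,109

€269,109 > €87,716, so the book-profits minimum tax is the binding amount.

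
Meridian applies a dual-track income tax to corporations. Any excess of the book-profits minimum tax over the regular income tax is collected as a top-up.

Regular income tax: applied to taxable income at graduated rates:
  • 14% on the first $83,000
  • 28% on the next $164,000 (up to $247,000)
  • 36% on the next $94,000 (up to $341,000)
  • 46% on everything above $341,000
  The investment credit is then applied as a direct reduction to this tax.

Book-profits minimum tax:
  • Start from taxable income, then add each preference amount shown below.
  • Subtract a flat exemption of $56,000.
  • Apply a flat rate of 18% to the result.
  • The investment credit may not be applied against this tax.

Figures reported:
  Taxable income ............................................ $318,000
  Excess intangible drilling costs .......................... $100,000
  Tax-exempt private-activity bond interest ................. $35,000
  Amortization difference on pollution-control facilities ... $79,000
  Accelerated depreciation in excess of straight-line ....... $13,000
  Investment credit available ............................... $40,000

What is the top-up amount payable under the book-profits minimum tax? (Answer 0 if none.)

Book-profits minimum tax:
  Adjusted income: $318,000 + $100,000 + $35,000 + $79,000 + $13,000 = $545,000
  Less exemption $56,000 → base $489,000
  $489,000 × 18% = $88,020

Regular income tax:
  $83,000 × 14% = $11,620
  $164,000 × 28% = $45,920
  $71,000 × 36% = $25,560
  → $83,100
  Less investment credit $40,000 → $43,100

Excess of book-profits minimum tax over regular income tax: $88,020 − $43,100 = $44,920.

$44,920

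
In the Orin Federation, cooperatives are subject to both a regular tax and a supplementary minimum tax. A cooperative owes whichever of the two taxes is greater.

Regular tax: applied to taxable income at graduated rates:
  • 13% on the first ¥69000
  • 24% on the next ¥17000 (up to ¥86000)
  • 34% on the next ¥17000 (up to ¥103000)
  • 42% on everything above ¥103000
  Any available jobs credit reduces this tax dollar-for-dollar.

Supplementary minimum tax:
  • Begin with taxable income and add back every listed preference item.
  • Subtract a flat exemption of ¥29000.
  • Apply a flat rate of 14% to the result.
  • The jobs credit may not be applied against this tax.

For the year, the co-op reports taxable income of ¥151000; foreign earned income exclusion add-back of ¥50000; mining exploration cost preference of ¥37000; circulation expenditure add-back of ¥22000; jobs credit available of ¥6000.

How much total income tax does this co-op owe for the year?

Regular tax:
  ¥69000 × 13% = ¥8970
  ¥17000 × 24% = ¥4080
  ¥17000 × 34% = ¥5780
  ¥48000 × 42% = ¥20160
  → ¥38990
  Less jobs credit ¥6000 → ¥32990

Supplementary minimum tax:
  Adjusted income: ¥151000 + ¥50000 + ¥37000 + ¥22000 = ¥260000
  Less exemption ¥29000 → base ¥231000
  ¥231000 × 14% = ¥32340

¥32990 > ¥32340, so the regular tax governs.

¥32990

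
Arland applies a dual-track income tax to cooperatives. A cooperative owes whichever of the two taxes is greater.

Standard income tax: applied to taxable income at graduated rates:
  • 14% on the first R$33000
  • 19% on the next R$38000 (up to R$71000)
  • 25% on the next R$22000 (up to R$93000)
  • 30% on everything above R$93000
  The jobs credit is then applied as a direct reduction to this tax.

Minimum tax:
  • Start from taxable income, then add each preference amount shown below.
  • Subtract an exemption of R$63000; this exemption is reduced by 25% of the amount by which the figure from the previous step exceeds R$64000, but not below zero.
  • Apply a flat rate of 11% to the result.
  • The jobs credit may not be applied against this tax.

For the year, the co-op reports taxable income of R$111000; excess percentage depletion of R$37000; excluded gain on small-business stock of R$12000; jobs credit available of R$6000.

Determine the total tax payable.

R$16740

Standard income tax:
  R$33000 × 14% = R$4620
  R$38000 × 19% = R$7220
  R$22000 × 25% = R$5500
  R$18000 × 30% = R$5400
  → R$22740
  Less jobs credit R$6000 → R$16740

Minimum tax:
  Adjusted income: R$111000 + R$37000 + R$12000 = R$160000
  Exemption: R$63000 − 25% × (R$160000 − R$64000) = R$63000 − R$24000 = R$39000
  Base: R$160000 − R$39000 = R$121000
  R$121000 × 11% = R$13310

R$16740 > R$13310, so the standard income tax governs.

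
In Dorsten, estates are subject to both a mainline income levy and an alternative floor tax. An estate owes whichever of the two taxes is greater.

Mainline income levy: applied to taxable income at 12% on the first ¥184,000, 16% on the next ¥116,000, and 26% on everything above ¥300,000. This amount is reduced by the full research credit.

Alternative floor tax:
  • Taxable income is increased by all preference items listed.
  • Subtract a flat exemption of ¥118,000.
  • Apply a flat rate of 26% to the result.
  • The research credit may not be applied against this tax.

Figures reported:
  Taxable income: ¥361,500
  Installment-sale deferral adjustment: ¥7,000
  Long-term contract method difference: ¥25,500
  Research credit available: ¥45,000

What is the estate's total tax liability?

¥71,760

Alternative floor tax:
  Adjusted income: ¥361,500 + ¥7,000 + ¥25,500 = ¥394,000
  Less exemption ¥118,000 → base ¥276,000
  ¥276,000 × 26% = ¥71,760

Mainline income levy:
  ¥184,000 × 12% = ¥22,080
  ¥116,000 × 16% = ¥18,560
  ¥61,500 × 26% = ¥15,990
  → ¥56,630
  Less research credit ¥45,000 → ¥11,630

¥71,760 > ¥11,630, so the alternative floor tax is the binding amount.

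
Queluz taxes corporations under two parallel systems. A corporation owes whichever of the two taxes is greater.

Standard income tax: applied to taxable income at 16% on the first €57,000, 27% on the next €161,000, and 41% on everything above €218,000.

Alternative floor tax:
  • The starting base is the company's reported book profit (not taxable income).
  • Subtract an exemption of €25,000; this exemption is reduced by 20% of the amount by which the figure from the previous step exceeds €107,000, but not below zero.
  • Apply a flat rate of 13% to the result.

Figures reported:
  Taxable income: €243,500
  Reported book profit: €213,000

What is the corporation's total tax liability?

Alternative floor tax:
  Base (reported book profit): €213,000
  Exemption: €25,000 − 20% × (€213,000 − €107,000) = €25,000 − €21,200 = €3,800
  Base: €213,000 − €3,800 = €209,200
  €209,200 × 13% = €27,196

Standard income tax:
  €57,000 × 16% = €9,120
  €161,000 × 27% = €43,470
  €25,500 × 41% = €10,455
  → €63,045

€63,045 > €27,196, so the standard income tax governs.

€63,045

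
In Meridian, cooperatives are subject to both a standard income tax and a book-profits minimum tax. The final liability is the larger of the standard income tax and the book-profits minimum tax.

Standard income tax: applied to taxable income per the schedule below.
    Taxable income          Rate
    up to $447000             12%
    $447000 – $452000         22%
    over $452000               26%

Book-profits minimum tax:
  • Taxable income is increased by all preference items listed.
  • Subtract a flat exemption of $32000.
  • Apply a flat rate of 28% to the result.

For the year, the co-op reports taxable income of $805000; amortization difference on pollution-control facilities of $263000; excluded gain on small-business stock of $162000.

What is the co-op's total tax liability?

$335440

Book-profits minimum tax:
  Adjusted income: $805000 + $263000 + $162000 = $1230000
  Less exemption $32000 → base $1198000
  $1198000 × 28% = $335440

Standard income tax:
  $447000 × 12% = $53640
  $5000 × 22% = $1100
  $353000 × 26% = $91780
  → $146520

$335440 > $146520, so the book-profits minimum tax is the binding amount.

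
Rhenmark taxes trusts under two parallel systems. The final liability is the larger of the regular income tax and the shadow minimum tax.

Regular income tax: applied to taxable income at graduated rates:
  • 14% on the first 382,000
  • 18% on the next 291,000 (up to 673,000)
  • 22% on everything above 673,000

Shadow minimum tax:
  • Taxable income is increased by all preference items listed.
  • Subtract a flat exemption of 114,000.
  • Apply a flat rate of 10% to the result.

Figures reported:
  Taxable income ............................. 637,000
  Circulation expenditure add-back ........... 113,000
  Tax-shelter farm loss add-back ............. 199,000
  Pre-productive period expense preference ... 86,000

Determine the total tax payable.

99,380

Regular income tax:
  382,000 × 14% = 53,480
  255,000 × 18% = 45,900
  → 99,380

Shadow minimum tax:
  Adjusted income: 637,000 + 113,000 + 199,000 + 86,000 = 1,035,000
  Less exemption 114,000 → base 921,000
  921,000 × 10% = 92,100

99,380 > 92,100, so the regular income tax governs.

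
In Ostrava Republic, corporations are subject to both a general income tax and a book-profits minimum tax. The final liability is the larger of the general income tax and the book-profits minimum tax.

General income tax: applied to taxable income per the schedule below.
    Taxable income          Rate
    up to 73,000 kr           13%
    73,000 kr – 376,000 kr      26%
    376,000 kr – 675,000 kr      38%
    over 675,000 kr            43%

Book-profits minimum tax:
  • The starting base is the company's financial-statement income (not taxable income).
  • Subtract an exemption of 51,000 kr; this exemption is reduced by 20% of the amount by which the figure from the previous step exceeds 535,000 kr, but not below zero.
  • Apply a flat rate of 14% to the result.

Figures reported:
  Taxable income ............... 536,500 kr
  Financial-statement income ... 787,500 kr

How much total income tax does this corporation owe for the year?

General income tax:
  73,000 kr × 13% = 9,490 kr
  303,000 kr × 26% = 78,780 kr
  160,500 kr × 38% = 60,990 kr
  → 149,260 kr

Book-profits minimum tax:
  Base (financial-statement income): 787,500 kr
  Exemption: 51,000 kr − 20% × (787,500 kr − 535,000 kr) = 51,000 kr − 50,500 kr = 500 kr
  Base: 787,500 kr − 500 kr = 787,000 kr
  787,000 kr × 14% = 110,180 kr

149,260 kr > 110,180 kr, so the general income tax governs.

149,260 kr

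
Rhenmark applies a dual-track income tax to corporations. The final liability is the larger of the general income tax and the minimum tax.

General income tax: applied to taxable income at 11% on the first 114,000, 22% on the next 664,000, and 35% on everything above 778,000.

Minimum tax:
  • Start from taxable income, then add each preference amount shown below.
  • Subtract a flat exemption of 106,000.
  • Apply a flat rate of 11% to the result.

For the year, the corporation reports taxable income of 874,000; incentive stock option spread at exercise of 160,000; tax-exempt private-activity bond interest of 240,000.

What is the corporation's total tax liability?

192,220

Minimum tax:
  Adjusted income: 874,000 + 160,000 + 240,000 = 1,274,000
  Less exemption 106,000 → base 1,168,000
  1,168,000 × 11% = 128,480

General income tax:
  114,000 × 11% = 12,540
  664,000 × 22% = 146,080
  96,000 × 35% = 33,600
  → 192,220

192,220 > 128,480, so the general income tax governs.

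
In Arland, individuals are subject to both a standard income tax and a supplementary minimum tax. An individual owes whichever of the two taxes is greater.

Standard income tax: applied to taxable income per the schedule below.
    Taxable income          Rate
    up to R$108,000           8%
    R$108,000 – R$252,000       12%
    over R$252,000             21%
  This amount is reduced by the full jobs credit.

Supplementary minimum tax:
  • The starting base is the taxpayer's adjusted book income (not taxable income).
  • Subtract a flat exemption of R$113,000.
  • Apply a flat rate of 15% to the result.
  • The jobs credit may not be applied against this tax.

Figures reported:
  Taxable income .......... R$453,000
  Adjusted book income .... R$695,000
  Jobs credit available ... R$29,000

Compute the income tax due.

R$87,300

Supplementary minimum tax:
  Base (adjusted book income): R$695,000
  Less exemption R$113,000 → base R$582,000
  R$582,000 × 15% = R$87,300

Standard income tax:
  R$108,000 × 8% = R$8,640
  R$144,000 × 12% = R$17,280
  R$201,000 × 21% = R$42,210
  → R$68,130
  Less jobs credit R$29,000 → R$39,130

R$87,300 > R$39,130, so the supplementary minimum tax is the binding amount.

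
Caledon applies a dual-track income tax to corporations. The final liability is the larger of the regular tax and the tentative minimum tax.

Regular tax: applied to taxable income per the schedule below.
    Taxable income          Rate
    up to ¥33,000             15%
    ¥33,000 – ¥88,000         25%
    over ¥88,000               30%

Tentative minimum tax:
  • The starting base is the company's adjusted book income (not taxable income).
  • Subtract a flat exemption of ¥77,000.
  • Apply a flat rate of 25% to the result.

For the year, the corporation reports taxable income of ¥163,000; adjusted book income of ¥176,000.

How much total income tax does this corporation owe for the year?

Tentative minimum tax:
  Base (adjusted book income): ¥176,000
  Less exemption ¥77,000 → base ¥99,000
  ¥99,000 × 25% = ¥24,750

Regular tax:
  ¥33,000 × 15% = ¥4,950
  ¥55,000 × 25% = ¥13,750
  ¥75,000 × 30% = ¥22,500
  → ¥41,200

¥41,200 > ¥24,750, so the regular tax governs.

¥41,200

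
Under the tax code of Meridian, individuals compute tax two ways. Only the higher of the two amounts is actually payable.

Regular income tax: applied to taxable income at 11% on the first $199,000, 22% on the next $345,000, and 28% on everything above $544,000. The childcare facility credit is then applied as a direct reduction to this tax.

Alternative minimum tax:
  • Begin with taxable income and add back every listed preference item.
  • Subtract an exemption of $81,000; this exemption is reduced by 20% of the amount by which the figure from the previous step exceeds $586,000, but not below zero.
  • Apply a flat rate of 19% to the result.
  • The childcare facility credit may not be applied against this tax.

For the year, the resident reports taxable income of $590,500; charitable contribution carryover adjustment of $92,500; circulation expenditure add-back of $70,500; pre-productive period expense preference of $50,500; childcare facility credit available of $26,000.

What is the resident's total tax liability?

$145,654

Regular income tax:
  $199,000 × 11% = $21,890
  $345,000 × 22% = $75,900
  $46,500 × 28% = $13,020
  → $110,810
  Less childcare facility credit $26,000 → $84,810

Alternative minimum tax:
  Adjusted income: $590,500 + $92,500 + $70,500 + $50,500 = $804,000
  Exemption: $81,000 − 20% × ($804,000 − $586,000) = $81,000 − $43,600 = $37,400
  Base: $804,000 − $37,400 = $766,600
  $766,600 × 19% = $145,654

$145,654 > $84,810, so the alternative minimum tax is the binding amount.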